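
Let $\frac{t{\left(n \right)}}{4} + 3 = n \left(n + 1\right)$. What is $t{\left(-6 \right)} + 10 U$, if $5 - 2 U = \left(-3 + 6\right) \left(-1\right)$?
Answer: $148$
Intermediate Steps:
$U = 4$ ($U = \frac{5}{2} - \frac{\left(-3 + 6\right) \left(-1\right)}{2} = \frac{5}{2} - \frac{3 \left(-1\right)}{2} = \frac{5}{2} - - \frac{3}{2} = \frac{5}{2} + \frac{3}{2} = 4$)
$t{\left(n \right)} = -12 + 4 n \left(1 + n\right)$ ($t{\left(n \right)} = -12 + 4 n \left(n + 1\right) = -12 + 4 n \left(1 + n\right)$)
$t{\left(-6 \right)} + 10 U = \left(-12 + 4 \left(-6\right) + 4 \left(-6\right)^{2}\right) + 10 \cdot 4 = \left(-12 - 24 + 4 \cdot 36\right) + 40 = \left(-12 - 24 + 144\right) + 40 = 108 + 40 = 148$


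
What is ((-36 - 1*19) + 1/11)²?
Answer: 364816/121 ≈ 3015.0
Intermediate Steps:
((-36 - 1*19) + 1/11)² = ((-36 - 19) + 1/11)² = (-55 + 1/11)² = (-604/11)² = 364816/121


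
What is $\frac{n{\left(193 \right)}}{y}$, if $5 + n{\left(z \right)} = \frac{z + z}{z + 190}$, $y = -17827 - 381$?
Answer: $\frac{1529}{6973664} \approx 0.00021925$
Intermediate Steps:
$y = -18208$
$n{\left(z \right)} = -5 + \frac{2 z}{190 + z}$ ($n{\left(z \right)} = -5 + \frac{z + z}{z + 190} = -5 + \frac{2 z}{190 + z}$)
$\frac{n{\left(193 \right)}}{y} = \frac{\frac{1}{190 + 193} \left(-950 - 579\right)}{-18208} = \frac{-950 - 579}{383} \left(- \frac{1}{18208}\right) = \frac{1}{383} \left(-1529\right) \left(- \frac{1}{18208}\right) = \left(- \frac{1529}{383}\right) \left(- \frac{1}{18208}\right) = \frac{1529}{6973664}$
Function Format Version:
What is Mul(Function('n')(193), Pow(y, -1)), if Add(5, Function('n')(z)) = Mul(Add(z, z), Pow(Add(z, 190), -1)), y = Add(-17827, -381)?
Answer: Rational(1529, 6973664) ≈ 0.00021925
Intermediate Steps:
y = -18208
Function('n')(z) = Add(-5, Mul(2, z, Pow(Add(190, z), -1))) (Function('n')(z) = Add(-5, Mul(Add(z, z), Pow(Add(z, 190), -1))) = Add(-5, Mul(Mul(2, z), Pow(Add(190, z), -1))) = Add(-5, Mul(2, z, Pow(Add(190, z), -1))))
Mul(Function('n')(193), Pow(y, -1)) = Mul(Mul(Pow(Add(190, 193), -1), Add(-950, Mul(-3, 193))), Pow(-18208, -1)) = Mul(Mul(Pow(383, -1), Add(-950, -579)), Rational(-1, 18208)) = Mul(Mul(Rational(1, 383), -1529), Rational(-1, 18208)) = Mul(Rational(-1529, 383), Rational(-1, 18208)) = Rational(1529, 6973664)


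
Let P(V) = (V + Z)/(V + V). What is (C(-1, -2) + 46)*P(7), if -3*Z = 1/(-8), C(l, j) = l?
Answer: 2535/112 ≈ 22.634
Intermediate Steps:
Z = 1/24 (Z = -⅓/(-8) = -⅓*(-⅛) = 1/24 ≈ 0.041667)
P(V) = (1/24 + V)/(2*V) (P(V) = (V + 1/24)/(V + V) = (1/24 + V)/((2*V)) = (1/24 + V)*(1/(2*V)) = (1/24 + V)/(2*V))
(C(-1, -2) + 46)*P(7) = (-1 + 46)*((1/48)*(1 + 24*7)/7) = 45*((1/48)*(⅐)*(1 + 168)) = 45*((1/48)*(⅐)*169) = 45*(169/336) = 2535/112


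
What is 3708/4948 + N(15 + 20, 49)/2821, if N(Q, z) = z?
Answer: 382240/498511 ≈ 0.76676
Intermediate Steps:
3708/4948 + N(15 + 20, 49)/2821 = 3708/4948 + 49/2821 = 3708*(1/4948) + 49*(1/2821) = 927/1237 + 7/403 = 382240/498511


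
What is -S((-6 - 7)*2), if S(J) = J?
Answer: 26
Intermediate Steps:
-S((-6 - 7)*2) = -(-6 - 7)*2 = -(-13)*2 = -1*(-26) = 26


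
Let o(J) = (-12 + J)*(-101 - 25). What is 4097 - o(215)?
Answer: 29675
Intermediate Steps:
o(J) = 1512 - 126*J (o(J) = (-12 + J)*(-126) = 1512 - 126*J)
4097 - o(215) = 4097 - (1512 - 126*215) = 4097 - (1512 - 27090) = 4097 - 1*(-25578) = 4097 + 25578 = 29675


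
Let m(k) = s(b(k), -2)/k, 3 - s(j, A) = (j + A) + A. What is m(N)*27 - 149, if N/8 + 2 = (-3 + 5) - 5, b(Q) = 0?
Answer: -6149/40 ≈ -153.73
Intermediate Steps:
s(j, A) = 3 - j - 2*A (s(j, A) = 3 - ((j + A) + A) = 3 - ((A + j) + A) = 3 - (j + 2*A) = 3 + (-j - 2*A) = 3 - j - 2*A)
N = -40 (N = -16 + 8*((-3 + 5) - 5) = -16 + 8*(2 - 5) = -16 + 8*(-3) = -16 - 24 = -40)
m(k) = 7/k (m(k) = (3 - 1*0 - 2*(-2))/k = (3 + 0 + 4)/k = 7/k)
m(N)*27 - 149 = (7/(-40))*27 - 149 = (7*(-1/40))*27 - 149 = -7/40*27 - 149 = -189/40 - 149 = -6149/40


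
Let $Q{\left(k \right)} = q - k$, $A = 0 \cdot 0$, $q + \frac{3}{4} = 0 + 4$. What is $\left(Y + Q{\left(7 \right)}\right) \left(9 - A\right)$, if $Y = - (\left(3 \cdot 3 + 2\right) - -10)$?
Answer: $- \frac{891}{4} \approx -222.75$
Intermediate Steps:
$q = \frac{13}{4}$ ($q = - \frac{3}{4} + \left(0 + 4\right) = - \frac{3}{4} + 4 = \frac{13}{4} \approx 3.25$)
$A = 0$
$Q{\left(k \right)} = \frac{13}{4} - k$
$Y = -21$ ($Y = - (\left(9 + 2\right) + 10) = - (11 + 10) = \left(-1\right) 21 = -21$)
$\left(Y + Q{\left(7 \right)}\right) \left(9 - A\right) = \left(-21 + \left(\frac{13}{4} - 7\right)\right) \left(9 - 0\right) = \left(-21 + \left(\frac{13}{4} - 7\right)\right) \left(9 + 0\right) = \left(-21 - \frac{15}{4}\right) 9 = \left(- \frac{99}{4}\right) 9 = - \frac{891}{4}$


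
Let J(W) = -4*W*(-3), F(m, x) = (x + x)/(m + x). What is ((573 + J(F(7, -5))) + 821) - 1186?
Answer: 148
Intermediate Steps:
F(m, x) = 2*x/(m + x) (F(m, x) = (2*x)/(m + x) = 2*x/(m + x))
J(W) = 12*W
((573 + J(F(7, -5))) + 821) - 1186 = ((573 + 12*(2*(-5)/(7 - 5))) + 821) - 1186 = ((573 + 12*(2*(-5)/2)) + 821) - 1186 = ((573 + 12*(2*(-5)*(½))) + 821) - 1186 = ((573 + 12*(-5)) + 821) - 1186 = ((573 - 60) + 821) - 1186 = (513 + 821) - 1186 = 1334 - 1186 = 148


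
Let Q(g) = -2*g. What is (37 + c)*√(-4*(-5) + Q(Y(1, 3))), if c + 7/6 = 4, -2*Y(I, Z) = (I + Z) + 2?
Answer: 239*√26/6 ≈ 203.11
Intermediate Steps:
Y(I, Z) = -1 - I/2 - Z/2 (Y(I, Z) = -((I + Z) + 2)/2 = -(2 + I + Z)/2 = -1 - I/2 - Z/2)
Q(g) = -2*g
c = 17/6 (c = -7/6 + 4 = 17/6 ≈ 2.8333)
(37 + c)*√(-4*(-5) + Q(Y(1, 3))) = (37 + 17/6)*√(-4*(-5) - 2*(-1 - ½*1 - ½*3)) = 239*√(20 - 2*(-1 - ½ - 3/2))/6 = 239*√(20 - 2*(-3))/6 = 239*√(20 + 6)/6 = 239*√26/6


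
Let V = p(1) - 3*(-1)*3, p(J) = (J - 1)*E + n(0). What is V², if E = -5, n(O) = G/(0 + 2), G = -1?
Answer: 289/4 ≈ 72.250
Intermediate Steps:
n(O) = -½ (n(O) = -1/(0 + 2) = -1/2 = -1*½ = -½)
p(J) = 9/2 - 5*J (p(J) = (J - 1)*(-5) - ½ = (-1 + J)*(-5) - ½ = (5 - 5*J) - ½ = 9/2 - 5*J)
V = 17/2 (V = (9/2 - 5*1) - 3*(-1)*3 = (9/2 - 5) + 3*3 = -½ + 9 = 17/2 ≈ 8.5000)
V² = (17/2)² = 289/4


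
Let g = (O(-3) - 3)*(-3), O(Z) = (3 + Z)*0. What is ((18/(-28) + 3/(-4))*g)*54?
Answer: -9477/14 ≈ -676.93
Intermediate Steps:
O(Z) = 0
g = 9 (g = (0 - 3)*(-3) = -3*(-3) = 9)
((18/(-28) + 3/(-4))*g)*54 = ((18/(-28) + 3/(-4))*9)*54 = ((18*(-1/28) + 3*(-¼))*9)*54 = ((-9/14 - ¾)*9)*54 = -39/28*9*54 = -351/28*54 = -9477/14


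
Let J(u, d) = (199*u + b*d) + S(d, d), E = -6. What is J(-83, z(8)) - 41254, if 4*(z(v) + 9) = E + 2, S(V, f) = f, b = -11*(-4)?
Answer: -58221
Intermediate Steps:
b = 44
z(v) = -10 (z(v) = -9 + (-6 + 2)/4 = -9 + (¼)*(-4) = -9 - 1 = -10)
J(u, d) = 45*d + 199*u (J(u, d) = (199*u + 44*d) + d = (44*d + 199*u) + d = 45*d + 199*u)
J(-83, z(8)) - 41254 = (45*(-10) + 199*(-83)) - 41254 = (-450 - 16517) - 41254 = -16967 - 41254 = -58221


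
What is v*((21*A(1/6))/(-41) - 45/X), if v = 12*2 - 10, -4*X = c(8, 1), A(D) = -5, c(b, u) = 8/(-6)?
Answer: -76020/41 ≈ -1854.1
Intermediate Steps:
c(b, u) = -4/3 (c(b, u) = 8*(-⅙) = -4/3)
X = ⅓ (X = -¼*(-4/3) = ⅓ ≈ 0.33333)
v = 14 (v = 24 - 10 = 14)
v*((21*A(1/6))/(-41) - 45/X) = 14*((21*(-5))/(-41) - 45/⅓) = 14*(-105*(-1/41) - 45*3) = 14*(105/41 - 135) = 14*(-5430/41) = -76020/41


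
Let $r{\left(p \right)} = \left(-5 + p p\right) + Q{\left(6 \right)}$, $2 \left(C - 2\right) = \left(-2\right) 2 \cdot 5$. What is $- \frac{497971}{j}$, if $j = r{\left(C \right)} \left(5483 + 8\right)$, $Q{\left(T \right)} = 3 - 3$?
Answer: $- \frac{26209}{17051} \approx -1.5371$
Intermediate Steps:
$C = -8$ ($C = 2 + \frac{\left(-2\right) 2 \cdot 5}{2} = 2 + \frac{\left(-4\right) 5}{2} = 2 + \frac{1}{2} \left(-20\right) = 2 - 10 = -8$)
$Q{\left(T \right)} = 0$ ($Q{\left(T \right)} = 3 - 3 = 0$)
$r{\left(p \right)} = -5 + p^{2}$ ($r{\left(p \right)} = \left(-5 + p p\right) + 0 = \left(-5 + p^{2}\right) + 0 = -5 + p^{2}$)
$j = 323969$ ($j = \left(-5 + \left(-8\right)^{2}\right) \left(5483 + 8\right) = \left(-5 + 64\right) 5491 = 59 \cdot 5491 = 323969$)
$- \frac{497971}{j} = - \frac{497971}{323969} = \left(-497971\right) \frac{1}{323969} = - \frac{26209}{17051}$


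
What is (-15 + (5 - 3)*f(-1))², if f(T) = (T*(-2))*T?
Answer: 361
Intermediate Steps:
f(T) = -2*T² (f(T) = (-2*T)*T = -2*T²)
(-15 + (5 - 3)*f(-1))² = (-15 + (5 - 3)*(-2*(-1)²))² = (-15 + 2*(-2*1))² = (-15 + 2*(-2))² = (-15 - 4)² = (-19)² = 361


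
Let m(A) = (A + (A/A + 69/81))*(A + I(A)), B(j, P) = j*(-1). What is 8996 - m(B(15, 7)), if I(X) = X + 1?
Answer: 232597/27 ≈ 8614.7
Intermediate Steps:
I(X) = 1 + X
B(j, P) = -j
m(A) = (1 + 2*A)*(50/27 + A) (m(A) = (A + (A/A + 69/81))*(A + (1 + A)) = (A + (1 + 69*(1/81)))*(1 + 2*A) = (A + (1 + 23/27))*(1 + 2*A) = (A + 50/27)*(1 + 2*A) = (50/27 + A)*(1 + 2*A) = (1 + 2*A)*(50/27 + A))
8996 - m(B(15, 7)) = 8996 - (50/27 + 2*(-1*15)² + 127*(-1*15)/27) = 8996 - (50/27 + 2*(-15)² + (127/27)*(-15)) = 8996 - (50/27 + 2*225 - 635/9) = 8996 - (50/27 + 450 - 635/9) = 8996 - 1*10295/27 = 8996 - 10295/27 = 232597/27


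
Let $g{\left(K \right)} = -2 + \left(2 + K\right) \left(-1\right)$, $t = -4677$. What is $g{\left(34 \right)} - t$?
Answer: $4639$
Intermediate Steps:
$g{\left(K \right)} = -4 - K$ ($g{\left(K \right)} = -2 - \left(2 + K\right) = -4 - K$)
$g{\left(34 \right)} - t = \left(-4 - 34\right) - -4677 = \left(-4 - 34\right) + 4677 = -38 + 4677 = 4639$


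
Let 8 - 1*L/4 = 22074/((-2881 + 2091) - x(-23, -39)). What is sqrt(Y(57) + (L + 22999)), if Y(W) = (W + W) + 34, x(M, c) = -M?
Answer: sqrt(1710265011)/271 ≈ 152.60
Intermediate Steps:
Y(W) = 34 + 2*W (Y(W) = 2*W + 34 = 34 + 2*W)
L = 38104/271 (L = 32 - 88296/((-2881 + 2091) - (-1)*(-23)) = 32 - 88296/(-790 - 1*23) = 32 - 88296/(-790 - 23) = 32 - 88296/(-813) = 32 - 88296*(-1)/813 = 32 - 4*(-7358/271) = 32 + 29432/271 = 38104/271 ≈ 140.61)
sqrt(Y(57) + (L + 22999)) = sqrt((34 + 2*57) + (38104/271 + 22999)) = sqrt((34 + 114) + 6270833/271) = sqrt(148 + 6270833/271) = sqrt(6310941/271) = sqrt(1710265011)/271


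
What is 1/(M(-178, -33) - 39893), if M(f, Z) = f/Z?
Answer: -33/1316291 ≈ -2.5070e-5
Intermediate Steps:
1/(M(-178, -33) - 39893) = 1/(-178/(-33) - 39893) = 1/(-178*(-1/33) - 39893) = 1/(178/33 - 39893) = 1/(-1316291/33) = -33/1316291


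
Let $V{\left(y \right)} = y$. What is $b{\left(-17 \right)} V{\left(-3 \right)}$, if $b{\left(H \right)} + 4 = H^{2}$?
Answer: $-855$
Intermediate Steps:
$b{\left(H \right)} = -4 + H^{2}$
$b{\left(-17 \right)} V{\left(-3 \right)} = \left(-4 + \left(-17\right)^{2}\right) \left(-3\right) = \left(-4 + 289\right) \left(-3\right) = 285 \left(-3\right) = -855$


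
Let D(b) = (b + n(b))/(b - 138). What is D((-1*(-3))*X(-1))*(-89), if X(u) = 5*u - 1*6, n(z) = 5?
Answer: -2492/171 ≈ -14.573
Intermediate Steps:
X(u) = -6 + 5*u (X(u) = 5*u - 6 = -6 + 5*u)
D(b) = (5 + b)/(-138 + b) (D(b) = (b + 5)/(b - 138) = (5 + b)/(-138 + b))
D((-1*(-3))*X(-1))*(-89) = ((5 + (-1*(-3))*(-6 + 5*(-1)))/(-138 + (-1*(-3))*(-6 + 5*(-1))))*(-89) = ((5 + 3*(-6 - 5))/(-138 + 3*(-6 - 5)))*(-89) = ((5 + 3*(-11))/(-138 + 3*(-11)))*(-89) = ((5 - 33)/(-138 - 33))*(-89) = (-28/(-171))*(-89) = -1/171*(-28)*(-89) = (28/171)*(-89) = -2492/171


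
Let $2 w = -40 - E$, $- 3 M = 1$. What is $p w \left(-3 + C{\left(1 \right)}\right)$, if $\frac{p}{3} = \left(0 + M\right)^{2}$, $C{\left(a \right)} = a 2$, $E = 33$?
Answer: $\frac{73}{6} \approx 12.167$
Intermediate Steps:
$C{\left(a \right)} = 2 a$
$M = - \frac{1}{3}$ ($M = \left(- \frac{1}{3}\right) 1 = - \frac{1}{3} \approx -0.33333$)
$p = \frac{1}{3}$ ($p = 3 \left(0 - \frac{1}{3}\right)^{2} = 3 \left(- \frac{1}{3}\right)^{2} = 3 \cdot \frac{1}{9} = \frac{1}{3} \approx 0.33333$)
$w = - \frac{73}{2}$ ($w = \frac{-40 - 33}{2} = \frac{1}{2} \left(-73\right) = - \frac{73}{2} \approx -36.5$)
$p w \left(-3 + C{\left(1 \right)}\right) = \frac{1}{3} \left(- \frac{73}{2}\right) \left(-3 + 2 \cdot 1\right) = - \frac{73 \left(-3 + 2\right)}{6} = \left(- \frac{73}{6}\right) \left(-1\right) = \frac{73}{6}$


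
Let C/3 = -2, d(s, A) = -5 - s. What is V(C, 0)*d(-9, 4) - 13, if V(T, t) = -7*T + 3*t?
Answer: 155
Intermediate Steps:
C = -6 (C = 3*(-2) = -6)
V(C, 0)*d(-9, 4) - 13 = (-7*(-6) + 3*0)*(-5 - 1*(-9)) - 13 = (42 + 0)*(-5 + 9) - 13 = 42*4 - 13 = 168 - 13 = 155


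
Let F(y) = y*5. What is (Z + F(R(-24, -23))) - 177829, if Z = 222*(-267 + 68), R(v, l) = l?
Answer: -222122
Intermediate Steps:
Z = -44178 (Z = 222*(-199) = -44178)
F(y) = 5*y
(Z + F(R(-24, -23))) - 177829 = (-44178 + 5*(-23)) - 177829 = (-44178 - 115) - 177829 = -44293 - 177829 = -222122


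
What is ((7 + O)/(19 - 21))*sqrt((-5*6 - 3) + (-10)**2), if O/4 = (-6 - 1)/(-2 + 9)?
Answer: -3*sqrt(67)/2 ≈ -12.278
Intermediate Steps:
O = -4 (O = 4*((-6 - 1)/(-2 + 9)) = 4*(-7/7) = 4*(-7*1/7) = 4*(-1) = -4)
((7 + O)/(19 - 21))*sqrt((-5*6 - 3) + (-10)**2) = ((7 - 4)/(19 - 21))*sqrt((-5*6 - 3) + (-10)**2) = (3/(-2))*sqrt((-30 - 3) + 100) = (3*(-1/2))*sqrt(-33 + 100) = -3*sqrt(67)/2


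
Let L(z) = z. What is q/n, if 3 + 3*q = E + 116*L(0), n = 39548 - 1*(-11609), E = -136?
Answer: -139/153471 ≈ -0.00090571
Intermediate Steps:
n = 51157 (n = 39548 + 11609 = 51157)
q = -139/3 (q = -1 + (-136 + 116*0)/3 = -1 + (-136 + 0)/3 = -1 + (⅓)*(-136) = -1 - 136/3 = -139/3 ≈ -46.333)
q/n = -139/3/51157 = -139/3*1/51157 = -139/153471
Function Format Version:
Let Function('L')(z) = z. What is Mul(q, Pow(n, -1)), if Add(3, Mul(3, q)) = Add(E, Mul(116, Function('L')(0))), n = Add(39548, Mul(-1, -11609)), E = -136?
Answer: Rational(-139, 153471) ≈ -0.00090571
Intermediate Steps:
n = 51157 (n = Add(39548, 11609) = 51157)
q = Rational(-139, 3) (q = Add(-1, Mul(Rational(1, 3), Add(-136, Mul(116, 0)))) = Add(-1, Mul(Rational(1, 3), Add(-136, 0))) = Add(-1, Mul(Rational(1, 3), -136)) = Add(-1, Rational(-136, 3)) = Rational(-139, 3) ≈ -46.333)
Mul(q, Pow(n, -1)) = Mul(Rational(-139, 3), Pow(51157, -1)) = Mul(Rational(-139, 3), Rational(1, 51157)) = Rational(-139, 153471)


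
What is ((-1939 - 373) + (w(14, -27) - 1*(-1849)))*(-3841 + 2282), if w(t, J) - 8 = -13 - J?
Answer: 687519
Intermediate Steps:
w(t, J) = -5 - J (w(t, J) = 8 + (-13 - J) = -5 - J)
((-1939 - 373) + (w(14, -27) - 1*(-1849)))*(-3841 + 2282) = ((-1939 - 373) + ((-5 - 1*(-27)) - 1*(-1849)))*(-3841 + 2282) = (-2312 + ((-5 + 27) + 1849))*(-1559) = (-2312 + (22 + 1849))*(-1559) = (-2312 + 1871)*(-1559) = -441*(-1559) = 687519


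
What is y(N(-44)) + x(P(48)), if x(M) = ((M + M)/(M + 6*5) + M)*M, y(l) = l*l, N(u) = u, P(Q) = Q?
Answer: 55888/13 ≈ 4299.1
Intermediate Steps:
y(l) = l²
x(M) = M*(M + 2*M/(30 + M)) (x(M) = ((2*M)/(M + 30) + M)*M = ((2*M)/(30 + M) + M)*M = (2*M/(30 + M) + M)*M = (M + 2*M/(30 + M))*M = M*(M + 2*M/(30 + M)))
y(N(-44)) + x(P(48)) = (-44)² + 48²*(32 + 48)/(30 + 48) = 1936 + 2304*80/78 = 1936 + 2304*(1/78)*80 = 1936 + 30720/13 = 55888/13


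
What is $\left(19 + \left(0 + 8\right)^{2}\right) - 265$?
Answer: $-182$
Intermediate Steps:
$\left(19 + \left(0 + 8\right)^{2}\right) - 265 = \left(19 + 8^{2}\right) - 265 = \left(19 + 64\right) - 265 = 83 - 265 = -182$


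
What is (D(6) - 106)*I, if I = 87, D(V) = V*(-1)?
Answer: -9744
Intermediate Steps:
D(V) = -V
(D(6) - 106)*I = (-1*6 - 106)*87 = (-6 - 106)*87 = -112*87 = -9744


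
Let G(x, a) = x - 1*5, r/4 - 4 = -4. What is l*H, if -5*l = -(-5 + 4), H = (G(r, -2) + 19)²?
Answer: -196/5 ≈ -39.200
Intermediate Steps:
r = 0 (r = 16 + 4*(-4) = 16 - 16 = 0)
G(x, a) = -5 + x (G(x, a) = x - 5 = -5 + x)
H = 196 (H = ((-5 + 0) + 19)² = (-5 + 19)² = 14² = 196)
l = -⅕ (l = -(-1)*(-5 + 4)/5 = -(-1)*(-1)/5 = -⅕*1 = -⅕ ≈ -0.20000)
l*H = -⅕*196 = -196/5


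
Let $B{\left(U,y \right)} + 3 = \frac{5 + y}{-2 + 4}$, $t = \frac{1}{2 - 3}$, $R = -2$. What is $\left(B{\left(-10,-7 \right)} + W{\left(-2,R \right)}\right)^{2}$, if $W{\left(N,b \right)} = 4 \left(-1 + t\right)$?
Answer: $144$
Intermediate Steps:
$t = -1$ ($t = \frac{1}{-1} = -1$)
$B{\left(U,y \right)} = - \frac{1}{2} + \frac{y}{2}$ ($B{\left(U,y \right)} = -3 + \frac{5 + y}{-2 + 4} = -3 + \frac{5 + y}{2} = -3 + \left(5 + y\right) \frac{1}{2} = -3 + \left(\frac{5}{2} + \frac{y}{2}\right) = - \frac{1}{2} + \frac{y}{2}$)
$W{\left(N,b \right)} = -8$ ($W{\left(N,b \right)} = 4 \left(-1 - 1\right) = 4 \left(-2\right) = -8$)
$\left(B{\left(-10,-7 \right)} + W{\left(-2,R \right)}\right)^{2} = \left(\left(- \frac{1}{2} + \frac{1}{2} \left(-7\right)\right) - 8\right)^{2} = \left(\left(- \frac{1}{2} - \frac{7}{2}\right) - 8\right)^{2} = \left(-4 - 8\right)^{2} = \left(-12\right)^{2} = 144$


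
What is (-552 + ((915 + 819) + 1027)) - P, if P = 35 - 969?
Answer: 3143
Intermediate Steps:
P = -934
(-552 + ((915 + 819) + 1027)) - P = (-552 + ((915 + 819) + 1027)) - 1*(-934) = (-552 + (1734 + 1027)) + 934 = (-552 + 2761) + 934 = 2209 + 934 = 3143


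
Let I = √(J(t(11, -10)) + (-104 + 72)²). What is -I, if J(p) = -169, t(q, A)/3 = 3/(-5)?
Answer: -3*√95 ≈ -29.240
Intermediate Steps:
t(q, A) = -9/5 (t(q, A) = 3*(3/(-5)) = 3*(3*(-⅕)) = 3*(-⅗) = -9/5)
I = 3*√95 (I = √(-169 + (-104 + 72)²) = √(-169 + (-32)²) = √(-169 + 1024) = √855 = 3*√95 ≈ 29.240)
-I = -3*√95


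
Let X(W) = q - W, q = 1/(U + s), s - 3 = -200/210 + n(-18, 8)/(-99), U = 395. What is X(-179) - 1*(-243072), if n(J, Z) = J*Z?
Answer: 22392227785/92054 ≈ 2.4325e+5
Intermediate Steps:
s = 809/231 (s = 3 + (-200/210 - 18*8/(-99)) = 3 + (-200*1/210 - 144*(-1/99)) = 3 + (-20/21 + 16/11) = 3 + 116/231 = 809/231 ≈ 3.5022)
q = 231/92054 (q = 1/(395 + 809/231) = 1/(92054/231) = 231/92054 ≈ 0.0025094)
X(W) = 231/92054 - W
X(-179) - 1*(-243072) = (231/92054 - 1*(-179)) - 1*(-243072) = (231/92054 + 179) + 243072 = 16477897/92054 + 243072 = 22392227785/92054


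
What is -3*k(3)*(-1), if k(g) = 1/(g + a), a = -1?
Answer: 3/2 ≈ 1.5000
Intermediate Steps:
k(g) = 1/(-1 + g) (k(g) = 1/(g - 1) = 1/(-1 + g))
-3*k(3)*(-1) = -3/(-1 + 3)*(-1) = -3/2*(-1) = 3/2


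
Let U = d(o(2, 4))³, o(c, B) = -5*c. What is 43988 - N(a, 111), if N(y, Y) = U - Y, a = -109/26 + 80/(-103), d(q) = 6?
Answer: 43883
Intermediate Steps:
a = -13307/2678 (a = -109*1/26 + 80*(-1/103) = -109/26 - 80/103 = -13307/2678 ≈ -4.9690)
U = 216 (U = 6³ = 216)
N(y, Y) = 216 - Y
43988 - N(a, 111) = 43988 - (216 - 1*111) = 43988 - (216 - 111) = 43988 - 1*105 = 43988 - 105 = 43883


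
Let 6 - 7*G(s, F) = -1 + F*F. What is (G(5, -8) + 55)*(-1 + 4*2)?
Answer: 328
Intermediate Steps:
G(s, F) = 1 - F²/7 (G(s, F) = 6/7 - (-1 + F*F)/7 = 6/7 - (-1 + F²)/7 = 6/7 + (⅐ - F²/7) = 1 - F²/7)
(G(5, -8) + 55)*(-1 + 4*2) = ((1 - ⅐*(-8)²) + 55)*(-1 + 4*2) = ((1 - ⅐*64) + 55)*(-1 + 8) = ((1 - 64/7) + 55)*7 = (-57/7 + 55)*7 = (328/7)*7 = 328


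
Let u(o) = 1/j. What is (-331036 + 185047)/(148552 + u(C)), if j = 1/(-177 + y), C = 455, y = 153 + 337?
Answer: -145989/148865 ≈ -0.98068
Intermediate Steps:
y = 490
j = 1/313 (j = 1/(-177 + 490) = 1/313 ≈ 0.0031949)
u(o) = 313 (u(o) = 1/(1/313) = 313)
(-331036 + 185047)/(148552 + u(C)) = (-331036 + 185047)/(148552 + 313) = -145989/148865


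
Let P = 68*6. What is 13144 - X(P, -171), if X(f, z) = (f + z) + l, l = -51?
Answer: 12958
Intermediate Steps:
P = 408
X(f, z) = -51 + f + z (X(f, z) = (f + z) - 51 = -51 + f + z)
13144 - X(P, -171) = 13144 - (-51 + 408 - 171) = 13144 - 1*186 = 13144 - 186 = 12958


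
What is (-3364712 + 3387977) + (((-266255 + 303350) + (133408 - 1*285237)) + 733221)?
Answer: 641752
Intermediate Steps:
(-3364712 + 3387977) + (((-266255 + 303350) + (133408 - 1*285237)) + 733221) = 23265 + ((37095 + (133408 - 285237)) + 733221) = 23265 + ((37095 - 151829) + 733221) = 23265 + (-114734 + 733221) = 23265 + 618487 = 641752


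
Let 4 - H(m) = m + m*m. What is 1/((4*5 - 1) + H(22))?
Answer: -1/483 ≈ -0.0020704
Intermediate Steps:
H(m) = 4 - m - m² (H(m) = 4 - (m + m*m) = 4 - (m + m²) = 4 + (-m - m²) = 4 - m - m²)
1/((4*5 - 1) + H(22)) = 1/((4*5 - 1) + (4 - 1*22 - 1*22²)) = 1/((20 - 1) + (4 - 22 - 1*484)) = 1/(19 + (4 - 22 - 484)) = 1/(19 - 502) = 1/(-483) = -1/483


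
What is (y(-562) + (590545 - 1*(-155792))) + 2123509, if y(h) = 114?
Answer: 2869960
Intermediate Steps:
(y(-562) + (590545 - 1*(-155792))) + 2123509 = (114 + (590545 - 1*(-155792))) + 2123509 = (114 + (590545 + 155792)) + 2123509 = (114 + 746337) + 2123509 = 746451 + 2123509 = 2869960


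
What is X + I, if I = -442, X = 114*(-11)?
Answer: -1696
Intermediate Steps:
X = -1254
X + I = -1254 - 442 = -1696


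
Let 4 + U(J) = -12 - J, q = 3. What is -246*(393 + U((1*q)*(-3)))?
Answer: -94956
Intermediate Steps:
U(J) = -16 - J (U(J) = -4 + (-12 - J) = -16 - J)
-246*(393 + U((1*q)*(-3))) = -246*(393 + (-16 - 1*3*(-3))) = -246*(393 + (-16 - 3*(-3))) = -246*(393 + (-16 - 1*(-9))) = -246*(393 + (-16 + 9)) = -246*(393 - 7) = -246*386 = -94956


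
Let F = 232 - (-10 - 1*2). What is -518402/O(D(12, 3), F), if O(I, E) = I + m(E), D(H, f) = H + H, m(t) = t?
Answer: -259201/134 ≈ -1934.3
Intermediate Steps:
D(H, f) = 2*H
F = 244 (F = 232 - (-10 - 2) = 232 - 1*(-12) = 232 + 12 = 244)
O(I, E) = E + I (O(I, E) = I + E = E + I)
-518402/O(D(12, 3), F) = -518402/(244 + 2*12) = -518402/(244 + 24) = -518402/268 = -518402*1/268 = -259201/134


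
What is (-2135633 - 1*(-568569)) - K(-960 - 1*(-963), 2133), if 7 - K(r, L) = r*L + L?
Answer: -1558539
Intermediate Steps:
K(r, L) = 7 - L - L*r (K(r, L) = 7 - (r*L + L) = 7 - (L*r + L) = 7 - (L + L*r) = 7 + (-L - L*r) = 7 - L - L*r)
(-2135633 - 1*(-568569)) - K(-960 - 1*(-963), 2133) = (-2135633 - 1*(-568569)) - (7 - 1*2133 - 1*2133*(-960 - 1*(-963))) = (-2135633 + 568569) - (7 - 2133 - 1*2133*(-960 + 963)) = -1567064 - (7 - 2133 - 1*2133*3) = -1567064 - (7 - 2133 - 6399) = -1567064 - 1*(-8525) = -1567064 + 8525 = -1558539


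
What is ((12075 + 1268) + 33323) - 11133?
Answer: 35533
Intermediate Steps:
((12075 + 1268) + 33323) - 11133 = (13343 + 33323) - 11133 = 46666 - 11133 = 35533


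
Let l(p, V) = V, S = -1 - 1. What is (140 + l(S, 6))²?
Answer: 21316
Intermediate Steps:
S = -2
(140 + l(S, 6))² = (140 + 6)² = 146² = 21316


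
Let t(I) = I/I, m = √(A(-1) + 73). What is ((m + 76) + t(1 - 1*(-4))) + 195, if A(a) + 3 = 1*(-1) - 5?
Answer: 280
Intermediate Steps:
A(a) = -9 (A(a) = -3 + (1*(-1) - 5) = -3 + (-1 - 5) = -3 - 6 = -9)
m = 8 (m = √(-9 + 73) = √64 = 8)
t(I) = 1
((m + 76) + t(1 - 1*(-4))) + 195 = ((8 + 76) + 1) + 195 = (84 + 1) + 195 = 85 + 195 = 280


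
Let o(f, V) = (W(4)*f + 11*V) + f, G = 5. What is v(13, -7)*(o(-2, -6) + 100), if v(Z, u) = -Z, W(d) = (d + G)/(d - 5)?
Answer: -650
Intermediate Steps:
W(d) = (5 + d)/(-5 + d) (W(d) = (d + 5)/(d - 5) = (5 + d)/(-5 + d))
o(f, V) = -8*f + 11*V (o(f, V) = (((5 + 4)/(-5 + 4))*f + 11*V) + f = ((9/(-1))*f + 11*V) + f = ((-1*9)*f + 11*V) + f = (-9*f + 11*V) + f = -8*f + 11*V)
v(13, -7)*(o(-2, -6) + 100) = (-1*13)*((-8*(-2) + 11*(-6)) + 100) = -13*((16 - 66) + 100) = -13*(-50 + 100) = -13*50 = -650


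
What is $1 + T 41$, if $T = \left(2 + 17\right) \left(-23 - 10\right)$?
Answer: $-25706$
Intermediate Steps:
$T = -627$ ($T = 19 \left(-33\right) = -627$)
$1 + T 41 = 1 - 25707 = -25706$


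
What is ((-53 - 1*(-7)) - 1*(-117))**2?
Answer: 5041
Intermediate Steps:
((-53 - 1*(-7)) - 1*(-117))**2 = ((-53 + 7) + 117)**2 = (-46 + 117)**2 = 71**2 = 5041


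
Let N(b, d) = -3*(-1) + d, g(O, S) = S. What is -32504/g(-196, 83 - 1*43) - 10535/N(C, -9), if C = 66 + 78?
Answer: 28297/30 ≈ 943.23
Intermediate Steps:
C = 144
N(b, d) = 3 + d
-32504/g(-196, 83 - 1*43) - 10535/N(C, -9) = -32504/(83 - 1*43) - 10535/(3 - 9) = -32504/(83 - 43) - 10535/(-6) = -32504/40 - 10535*(-1/6) = -32504*1/40 + 10535/6 = -4063/5 + 10535/6 = 28297/30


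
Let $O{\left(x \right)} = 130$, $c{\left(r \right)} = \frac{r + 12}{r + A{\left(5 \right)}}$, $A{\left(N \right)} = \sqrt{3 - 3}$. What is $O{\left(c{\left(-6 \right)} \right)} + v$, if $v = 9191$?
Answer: $9321$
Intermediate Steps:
$A{\left(N \right)} = 0$ ($A{\left(N \right)} = \sqrt{0} = 0$)
$c{\left(r \right)} = \frac{12 + r}{r}$ ($c{\left(r \right)} = \frac{r + 12}{r + 0} = \frac{12 + r}{r}$)
$O{\left(c{\left(-6 \right)} \right)} + v = 130 + 9191 = 9321$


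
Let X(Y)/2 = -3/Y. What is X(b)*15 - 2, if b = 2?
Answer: -47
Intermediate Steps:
X(Y) = -6/Y (X(Y) = 2*(-3/Y) = -6/Y)
X(b)*15 - 2 = -6/2*15 - 2 = -6*½*15 - 2 = -3*15 - 2 = -45 - 2 = -47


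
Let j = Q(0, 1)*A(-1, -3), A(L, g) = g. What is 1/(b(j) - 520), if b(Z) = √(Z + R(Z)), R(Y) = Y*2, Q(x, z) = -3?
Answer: -520/270373 - 3*√3/270373 ≈ -0.0019425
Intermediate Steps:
R(Y) = 2*Y
j = 9 (j = -3*(-3) = 9)
b(Z) = √3*√Z (b(Z) = √(Z + 2*Z) = √(3*Z) = √3*√Z)
1/(b(j) - 520) = 1/(√3*√9 - 520) = 1/(√3*3 - 520) = 1/(3*√3 - 520) = 1/(-520 + 3*√3)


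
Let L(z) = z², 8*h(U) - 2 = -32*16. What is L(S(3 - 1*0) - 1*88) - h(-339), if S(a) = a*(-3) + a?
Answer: 35599/4 ≈ 8899.8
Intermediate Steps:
h(U) = -255/4 (h(U) = ¼ + (-32*16)/8 = ¼ + (⅛)*(-512) = ¼ - 64 = -255/4)
S(a) = -2*a (S(a) = -3*a + a = -2*a)
L(S(3 - 1*0) - 1*88) - h(-339) = (-2*(3 - 1*0) - 1*88)² - 1*(-255/4) = (-2*(3 + 0) - 88)² + 255/4 = (-2*3 - 88)² + 255/4 = (-6 - 88)² + 255/4 = (-94)² + 255/4 = 8836 + 255/4 = 35599/4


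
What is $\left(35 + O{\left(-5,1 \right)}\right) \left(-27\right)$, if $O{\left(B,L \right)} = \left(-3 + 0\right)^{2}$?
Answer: $-1188$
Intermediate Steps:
$O{\left(B,L \right)} = 9$ ($O{\left(B,L \right)} = \left(-3\right)^{2} = 9$)
$\left(35 + O{\left(-5,1 \right)}\right) \left(-27\right) = \left(35 + 9\right) \left(-27\right) = 44 \left(-27\right) = -1188$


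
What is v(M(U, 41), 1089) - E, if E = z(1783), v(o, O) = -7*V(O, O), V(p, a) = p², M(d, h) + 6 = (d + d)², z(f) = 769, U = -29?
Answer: -8302216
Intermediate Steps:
M(d, h) = -6 + 4*d² (M(d, h) = -6 + (d + d)² = -6 + (2*d)² = -6 + 4*d²)
v(o, O) = -7*O²
E = 769
v(M(U, 41), 1089) - E = -7*1089² - 1*769 = -7*1185921 - 769 = -8301447 - 769 = -8302216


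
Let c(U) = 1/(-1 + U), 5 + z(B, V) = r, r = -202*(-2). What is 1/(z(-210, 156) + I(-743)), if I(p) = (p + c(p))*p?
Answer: 744/411022055 ≈ 1.8101e-6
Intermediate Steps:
r = 404
z(B, V) = 399 (z(B, V) = -5 + 404 = 399)
I(p) = p*(p + 1/(-1 + p)) (I(p) = (p + 1/(-1 + p))*p = p*(p + 1/(-1 + p)))
1/(z(-210, 156) + I(-743)) = 1/(399 - 743*(1 - 743*(-1 - 743))/(-1 - 743)) = 1/(399 - 743*(1 - 743*(-744))/(-744)) = 1/(399 - 743*(-1/744)*(1 + 552792)) = 1/(399 - 743*(-1/744)*552793) = 1/(399 + 410725199/744) = 1/(411022055/744) = 744/411022055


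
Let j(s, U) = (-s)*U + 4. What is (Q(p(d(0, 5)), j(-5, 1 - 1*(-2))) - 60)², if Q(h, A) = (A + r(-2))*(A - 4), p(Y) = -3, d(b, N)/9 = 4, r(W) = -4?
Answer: 27225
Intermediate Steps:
d(b, N) = 36 (d(b, N) = 9*4 = 36)
j(s, U) = 4 - U*s (j(s, U) = -U*s + 4 = 4 - U*s)
Q(h, A) = (-4 + A)² (Q(h, A) = (A - 4)*(A - 4) = (-4 + A)*(-4 + A) = (-4 + A)²)
(Q(p(d(0, 5)), j(-5, 1 - 1*(-2))) - 60)² = ((16 + (4 - 1*(1 - 1*(-2))*(-5))² - 8*(4 - 1*(1 - 1*(-2))*(-5))) - 60)² = ((16 + (4 - 1*(1 + 2)*(-5))² - 8*(4 - 1*(1 + 2)*(-5))) - 60)² = ((16 + (4 - 1*3*(-5))² - 8*(4 - 1*3*(-5))) - 60)² = ((16 + (4 + 15)² - 8*(4 + 15)) - 60)² = ((16 + 19² - 8*19) - 60)² = ((16 + 361 - 152) - 60)² = (225 - 60)² = 165² = 27225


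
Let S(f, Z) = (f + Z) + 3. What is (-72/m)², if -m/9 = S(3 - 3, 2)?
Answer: 64/25 ≈ 2.5600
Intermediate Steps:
S(f, Z) = 3 + Z + f (S(f, Z) = (Z + f) + 3 = 3 + Z + f)
m = -45 (m = -9*(3 + 2 + (3 - 3)) = -9*(3 + 2 + 0) = -9*5 = -45)
(-72/m)² = (-72/(-45))² = (-72*(-1/45))² = (8/5)² = 64/25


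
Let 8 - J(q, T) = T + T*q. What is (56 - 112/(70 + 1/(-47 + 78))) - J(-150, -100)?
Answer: 32448636/2171 ≈ 14946.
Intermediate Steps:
J(q, T) = 8 - T - T*q (J(q, T) = 8 - (T + T*q) = 8 + (-T - T*q) = 8 - T - T*q)
(56 - 112/(70 + 1/(-47 + 78))) - J(-150, -100) = (56 - 112/(70 + 1/(-47 + 78))) - (8 - 1*(-100) - 1*(-100)*(-150)) = (56 - 112/(70 + 1/31)) - (8 + 100 - 15000) = (56 - 112/(70 + 1/31)) - 1*(-14892) = (56 - 112/(2171/31)) + 14892 = (56 + (31/2171)*(-112)) + 14892 = (56 - 3472/2171) + 14892 = 118104/2171 + 14892 = 32448636/2171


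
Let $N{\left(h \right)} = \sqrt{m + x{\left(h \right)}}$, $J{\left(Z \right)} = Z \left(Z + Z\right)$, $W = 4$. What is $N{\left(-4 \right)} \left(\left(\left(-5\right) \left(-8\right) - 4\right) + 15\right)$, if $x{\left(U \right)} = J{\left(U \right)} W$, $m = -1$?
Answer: $51 \sqrt{127} \approx 574.74$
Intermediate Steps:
$J{\left(Z \right)} = 2 Z^{2}$ ($J{\left(Z \right)} = Z 2 Z = 2 Z^{2}$)
$x{\left(U \right)} = 8 U^{2}$ ($x{\left(U \right)} = 2 U^{2} \cdot 4 = 8 U^{2}$)
$N{\left(h \right)} = \sqrt{-1 + 8 h^{2}}$
$N{\left(-4 \right)} \left(\left(\left(-5\right) \left(-8\right) - 4\right) + 15\right) = \sqrt{-1 + 8 \left(-4\right)^{2}} \left(\left(\left(-5\right) \left(-8\right) - 4\right) + 15\right) = \sqrt{-1 + 8 \cdot 16} \left(\left(40 - 4\right) + 15\right) = \sqrt{-1 + 128} \left(36 + 15\right) = \sqrt{127} \cdot 51 = 51 \sqrt{127}$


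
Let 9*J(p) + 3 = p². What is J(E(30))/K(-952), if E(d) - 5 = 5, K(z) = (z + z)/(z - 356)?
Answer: 10573/1428 ≈ 7.4041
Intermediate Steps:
K(z) = 2*z/(-356 + z) (K(z) = (2*z)/(-356 + z) = 2*z/(-356 + z))
E(d) = 10 (E(d) = 5 + 5 = 10)
J(p) = -⅓ + p²/9
J(E(30))/K(-952) = (-⅓ + (⅑)*10²)/((2*(-952)/(-356 - 952))) = (-⅓ + (⅑)*100)/((2*(-952)/(-1308))) = (-⅓ + 100/9)/((2*(-952)*(-1/1308))) = 97/(9*(476/327)) = (97/9)*(327/476) = 10573/1428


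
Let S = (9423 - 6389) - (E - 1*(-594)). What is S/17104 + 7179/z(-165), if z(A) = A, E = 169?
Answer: -40804967/940720 ≈ -43.376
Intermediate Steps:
S = 2271 (S = (9423 - 6389) - (169 - 1*(-594)) = 3034 - (169 + 594) = 3034 - 1*763 = 3034 - 763 = 2271)
S/17104 + 7179/z(-165) = 2271/17104 + 7179/(-165) = 2271*(1/17104) + 7179*(-1/165) = 2271/17104 - 2393/55 = -40804967/940720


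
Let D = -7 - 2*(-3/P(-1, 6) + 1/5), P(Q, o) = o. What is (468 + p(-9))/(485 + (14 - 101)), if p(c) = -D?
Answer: 1186/995 ≈ 1.1920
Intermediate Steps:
D = -32/5 (D = -7 - 2*(-3/6 + 1/5) = -7 - 2*(-3*⅙ + 1*(⅕)) = -7 - 2*(-½ + ⅕) = -7 - 2*(-3)/10 = -7 - 1*(-⅗) = -7 + ⅗ = -32/5 ≈ -6.4000)
p(c) = 32/5 (p(c) = -1*(-32/5) = 32/5)
(468 + p(-9))/(485 + (14 - 101)) = (468 + 32/5)/(485 + (14 - 101)) = 2372/(5*(485 - 87)) = (2372/5)/398 = (2372/5)*(1/398) = 1186/995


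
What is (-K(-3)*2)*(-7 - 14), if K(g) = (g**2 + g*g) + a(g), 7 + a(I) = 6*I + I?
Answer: -420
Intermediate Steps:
a(I) = -7 + 7*I (a(I) = -7 + (6*I + I) = -7 + 7*I)
K(g) = -7 + 2*g**2 + 7*g (K(g) = (g**2 + g*g) + (-7 + 7*g) = (g**2 + g**2) + (-7 + 7*g) = 2*g**2 + (-7 + 7*g) = -7 + 2*g**2 + 7*g)
(-K(-3)*2)*(-7 - 14) = (-(-7 + 2*(-3)**2 + 7*(-3))*2)*(-7 - 14) = (-(-7 + 2*9 - 21)*2)*(-21) = (-(-7 + 18 - 21)*2)*(-21) = (-1*(-10)*2)*(-21) = (10*2)*(-21) = 20*(-21) = -420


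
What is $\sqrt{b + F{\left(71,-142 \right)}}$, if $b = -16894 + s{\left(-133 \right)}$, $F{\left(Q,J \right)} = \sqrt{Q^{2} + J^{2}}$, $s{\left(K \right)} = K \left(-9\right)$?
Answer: $\sqrt{-15697 + 71 \sqrt{5}} \approx 124.65 i$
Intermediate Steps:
$s{\left(K \right)} = - 9 K$
$F{\left(Q,J \right)} = \sqrt{J^{2} + Q^{2}}$
$b = -15697$ ($b = -16894 - -1197 = -16894 + 1197 = -15697$)
$\sqrt{b + F{\left(71,-142 \right)}} = \sqrt{-15697 + \sqrt{\left(-142\right)^{2} + 71^{2}}} = \sqrt{-15697 + \sqrt{20164 + 5041}} = \sqrt{-15697 + \sqrt{25205}} = \sqrt{-15697 + 71 \sqrt{5}}$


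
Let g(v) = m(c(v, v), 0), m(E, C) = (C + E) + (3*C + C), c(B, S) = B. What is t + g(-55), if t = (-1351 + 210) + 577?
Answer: -619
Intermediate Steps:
m(E, C) = E + 5*C (m(E, C) = (C + E) + 4*C = E + 5*C)
g(v) = v (g(v) = v + 5*0 = v + 0 = v)
t = -564 (t = -1141 + 577 = -564)
t + g(-55) = -564 - 55 = -619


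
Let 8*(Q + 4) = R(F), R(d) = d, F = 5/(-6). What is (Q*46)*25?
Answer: -113275/24 ≈ -4719.8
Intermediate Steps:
F = -⅚ (F = 5*(-⅙) = -⅚ ≈ -0.83333)
Q = -197/48 (Q = -4 + (⅛)*(-⅚) = -4 - 5/48 = -197/48 ≈ -4.1042)
(Q*46)*25 = -197/48*46*25 = -4531/24*25 = -113275/24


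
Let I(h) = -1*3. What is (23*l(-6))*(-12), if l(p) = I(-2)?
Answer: 828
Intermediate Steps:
I(h) = -3
l(p) = -3
(23*l(-6))*(-12) = (23*(-3))*(-12) = -69*(-12) = 828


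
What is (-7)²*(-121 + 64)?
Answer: -2793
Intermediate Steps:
(-7)²*(-121 + 64) = 49*(-57) = -2793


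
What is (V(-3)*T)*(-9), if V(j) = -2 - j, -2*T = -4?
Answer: -18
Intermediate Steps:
T = 2 (T = -½*(-4) = 2)
(V(-3)*T)*(-9) = ((-2 - 1*(-3))*2)*(-9) = ((-2 + 3)*2)*(-9) = (1*2)*(-9) = 2*(-9) = -18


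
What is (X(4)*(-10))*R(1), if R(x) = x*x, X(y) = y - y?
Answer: 0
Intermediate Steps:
X(y) = 0
R(x) = x²
(X(4)*(-10))*R(1) = (0*(-10))*1² = 0*1 = 0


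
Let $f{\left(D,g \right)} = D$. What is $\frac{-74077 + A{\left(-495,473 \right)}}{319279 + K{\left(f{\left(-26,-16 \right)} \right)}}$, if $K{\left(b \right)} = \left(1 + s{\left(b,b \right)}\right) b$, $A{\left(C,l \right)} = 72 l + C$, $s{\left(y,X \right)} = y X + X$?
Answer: $- \frac{40516}{302353} \approx -0.134$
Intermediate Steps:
$s{\left(y,X \right)} = X + X y$ ($s{\left(y,X \right)} = X y + X = X + X y$)
$A{\left(C,l \right)} = C + 72 l$
$K{\left(b \right)} = b \left(1 + b \left(1 + b\right)\right)$ ($K{\left(b \right)} = \left(1 + b \left(1 + b\right)\right) b = b \left(1 + b \left(1 + b\right)\right)$)
$\frac{-74077 + A{\left(-495,473 \right)}}{319279 + K{\left(f{\left(-26,-16 \right)} \right)}} = \frac{-74077 + \left(-495 + 72 \cdot 473\right)}{319279 - 26 \left(1 - 26 \left(1 - 26\right)\right)} = \frac{-74077 + \left(-495 + 34056\right)}{319279 - 26 \left(1 - -650\right)} = \frac{-74077 + 33561}{319279 - 26 \left(1 + 650\right)} = - \frac{40516}{319279 - 16926} = - \frac{40516}{302353}$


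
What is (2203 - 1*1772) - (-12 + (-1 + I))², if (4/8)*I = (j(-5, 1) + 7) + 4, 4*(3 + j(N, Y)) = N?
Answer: 1723/4 ≈ 430.75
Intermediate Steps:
j(N, Y) = -3 + N/4
I = 27/2 (I = 2*(((-3 + (¼)*(-5)) + 7) + 4) = 2*(((-3 - 5/4) + 7) + 4) = 2*((-17/4 + 7) + 4) = 2*(11/4 + 4) = 2*(27/4) = 27/2 ≈ 13.500)
(2203 - 1*1772) - (-12 + (-1 + I))² = (2203 - 1*1772) - (-12 + (-1 + 27/2))² = (2203 - 1772) - (-12 + 25/2)² = 431 - (½)² = 431 - 1*¼ = 431 - ¼ = 1723/4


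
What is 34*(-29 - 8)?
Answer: -1258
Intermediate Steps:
34*(-29 - 8) = 34*(-37) = -1258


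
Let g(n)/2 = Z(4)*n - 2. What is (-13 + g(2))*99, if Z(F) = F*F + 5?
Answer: 6633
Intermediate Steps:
Z(F) = 5 + F**2 (Z(F) = F**2 + 5 = 5 + F**2)
g(n) = -4 + 42*n (g(n) = 2*((5 + 4**2)*n - 2) = 2*((5 + 16)*n - 2) = 2*(21*n - 2) = 2*(-2 + 21*n) = -4 + 42*n)
(-13 + g(2))*99 = (-13 + (-4 + 42*2))*99 = (-13 + (-4 + 84))*99 = (-13 + 80)*99 = 67*99 = 6633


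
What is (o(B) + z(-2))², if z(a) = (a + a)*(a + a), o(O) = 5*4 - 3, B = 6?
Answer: 1089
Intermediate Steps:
o(O) = 17 (o(O) = 20 - 3 = 17)
z(a) = 4*a² (z(a) = (2*a)*(2*a) = 4*a²)
(o(B) + z(-2))² = (17 + 4*(-2)²)² = (17 + 4*4)² = (17 + 16)² = 33² = 1089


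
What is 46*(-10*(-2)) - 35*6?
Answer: 710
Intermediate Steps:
46*(-10*(-2)) - 35*6 = 46*20 - 210 = 920 - 210 = 710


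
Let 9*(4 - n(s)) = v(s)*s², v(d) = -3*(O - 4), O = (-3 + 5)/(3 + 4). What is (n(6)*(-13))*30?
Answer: 110760/7 ≈ 15823.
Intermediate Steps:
O = 2/7 ≈ 0.28571
v(d) = 78/7 (v(d) = -3*(2/7 - 4) = -3*(-26/7) = 78/7)
n(s) = 4 - 26*s²/21
(n(6)*(-13))*30 = ((4 - 26/21*6²)*(-13))*30 = ((4 - 26/21*36)*(-13))*30 = ((4 - 312/7)*(-13))*30 = -284/7*(-13)*30 = (3692/7)*30 = 110760/7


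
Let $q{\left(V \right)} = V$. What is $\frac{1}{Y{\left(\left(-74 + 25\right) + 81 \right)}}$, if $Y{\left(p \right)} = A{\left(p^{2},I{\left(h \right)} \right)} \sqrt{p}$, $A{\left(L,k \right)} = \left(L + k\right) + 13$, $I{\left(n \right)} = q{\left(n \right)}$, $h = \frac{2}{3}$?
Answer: $\frac{3 \sqrt{2}}{24904} \approx 0.00017036$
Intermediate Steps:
$h = \frac{2}{3}$ ($h = 2 \cdot \frac{1}{3} = \frac{2}{3} \approx 0.66667$)
$I{\left(n \right)} = n$
$A{\left(L,k \right)} = 13 + L + k$
$Y{\left(p \right)} = \sqrt{p} \left(\frac{41}{3} + p^{2}\right)$ ($Y{\left(p \right)} = \left(13 + p^{2} + \frac{2}{3}\right) \sqrt{p} = \left(\frac{41}{3} + p^{2}\right) \sqrt{p} = \sqrt{p} \left(\frac{41}{3} + p^{2}\right)$)
$\frac{1}{Y{\left(\left(-74 + 25\right) + 81 \right)}} = \frac{1}{\sqrt{\left(-74 + 25\right) + 81} \left(\frac{41}{3} + \left(\left(-74 + 25\right) + 81\right)^{2}\right)} = \frac{1}{\sqrt{-49 + 81} \left(\frac{41}{3} + \left(-49 + 81\right)^{2}\right)} = \frac{1}{\sqrt{32} \left(\frac{41}{3} + 32^{2}\right)} = \frac{1}{4 \sqrt{2} \left(\frac{41}{3} + 1024\right)} = \frac{1}{4 \sqrt{2} \cdot \frac{3113}{3}} = \frac{1}{\frac{12452}{3} \sqrt{2}} = \frac{3 \sqrt{2}}{24904}$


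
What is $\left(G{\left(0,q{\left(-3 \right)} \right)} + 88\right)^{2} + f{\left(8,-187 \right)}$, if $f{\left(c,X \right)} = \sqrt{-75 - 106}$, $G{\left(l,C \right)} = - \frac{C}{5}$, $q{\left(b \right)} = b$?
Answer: $\frac{196249}{25} + i \sqrt{181} \approx 7850.0 + 13.454 i$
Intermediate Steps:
$G{\left(l,C \right)} = - \frac{C}{5}$
$f{\left(c,X \right)} = i \sqrt{181}$ ($f{\left(c,X \right)} = \sqrt{-181} = i \sqrt{181}$)
$\left(G{\left(0,q{\left(-3 \right)} \right)} + 88\right)^{2} + f{\left(8,-187 \right)} = \left(\left(- \frac{1}{5}\right) \left(-3\right) + 88\right)^{2} + i \sqrt{181} = \left(\frac{3}{5} + 88\right)^{2} + i \sqrt{181} = \left(\frac{443}{5}\right)^{2} + i \sqrt{181} = \frac{196249}{25} + i \sqrt{181}$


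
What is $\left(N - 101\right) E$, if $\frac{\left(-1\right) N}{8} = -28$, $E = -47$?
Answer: $-5781$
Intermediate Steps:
$N = 224$ ($N = \left(-8\right) \left(-28\right) = 224$)
$\left(N - 101\right) E = \left(224 - 101\right) \left(-47\right) = 123 \left(-47\right) = -5781$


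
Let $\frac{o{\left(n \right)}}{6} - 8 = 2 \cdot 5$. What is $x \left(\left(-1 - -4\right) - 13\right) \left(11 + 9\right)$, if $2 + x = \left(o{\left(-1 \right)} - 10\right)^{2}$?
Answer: $-1920400$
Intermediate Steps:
$o{\left(n \right)} = 108$ ($o{\left(n \right)} = 48 + 6 \cdot 2 \cdot 5 = 48 + 6 \cdot 10 = 48 + 60 = 108$)
$x = 9602$ ($x = -2 + \left(108 - 10\right)^{2} = -2 + 98^{2} = -2 + 9604 = 9602$)
$x \left(\left(-1 - -4\right) - 13\right) \left(11 + 9\right) = 9602 \left(\left(-1 - -4\right) - 13\right) \left(11 + 9\right) = 9602 \left(\left(-1 + 4\right) - 13\right) 20 = 9602 \left(3 - 13\right) 20 = 9602 \left(\left(-10\right) 20\right) = 9602 \left(-200\right) = -1920400$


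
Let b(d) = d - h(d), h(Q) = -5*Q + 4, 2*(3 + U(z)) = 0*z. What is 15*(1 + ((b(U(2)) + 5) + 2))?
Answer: -210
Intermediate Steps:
U(z) = -3 (U(z) = -3 + (0*z)/2 = -3 + (1/2)*0 = -3 + 0 = -3)
h(Q) = 4 - 5*Q
b(d) = -4 + 6*d (b(d) = d - (4 - 5*d) = d + (-4 + 5*d) = -4 + 6*d)
15*(1 + ((b(U(2)) + 5) + 2)) = 15*(1 + (((-4 + 6*(-3)) + 5) + 2)) = 15*(1 + (((-4 - 18) + 5) + 2)) = 15*(1 + ((-22 + 5) + 2)) = 15*(1 + (-17 + 2)) = 15*(1 - 15) = 15*(-14) = -210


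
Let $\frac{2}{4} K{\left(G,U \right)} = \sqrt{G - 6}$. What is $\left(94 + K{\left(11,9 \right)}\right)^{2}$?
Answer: $8856 + 376 \sqrt{5} \approx 9696.8$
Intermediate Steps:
$K{\left(G,U \right)} = 2 \sqrt{-6 + G}$ ($K{\left(G,U \right)} = 2 \sqrt{G - 6} = 2 \sqrt{-6 + G}$)
$\left(94 + K{\left(11,9 \right)}\right)^{2} = \left(94 + 2 \sqrt{-6 + 11}\right)^{2} = \left(94 + 2 \sqrt{5}\right)^{2}$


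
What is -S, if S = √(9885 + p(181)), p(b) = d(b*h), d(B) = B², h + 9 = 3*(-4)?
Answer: -√14457486 ≈ -3802.3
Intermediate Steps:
h = -21 (h = -9 + 3*(-4) = -9 - 12 = -21)
p(b) = 441*b² (p(b) = (b*(-21))² = (-21*b)² = 441*b²)
S = √14457486 (S = √(9885 + 441*181²) = √(9885 + 441*32761) = √(9885 + 14447601) = √14457486 ≈ 3802.3)
-S = -√14457486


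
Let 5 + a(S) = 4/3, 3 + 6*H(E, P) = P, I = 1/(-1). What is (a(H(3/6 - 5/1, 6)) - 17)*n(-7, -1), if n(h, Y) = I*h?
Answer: -434/3 ≈ -144.67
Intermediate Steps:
I = -1
H(E, P) = -½ + P/6
a(S) = -11/3 (a(S) = -5 + 4/3 = -11/3)
n(h, Y) = -h
(a(H(3/6 - 5/1, 6)) - 17)*n(-7, -1) = (-11/3 - 17)*(-1*(-7)) = -62/3*7 = -434/3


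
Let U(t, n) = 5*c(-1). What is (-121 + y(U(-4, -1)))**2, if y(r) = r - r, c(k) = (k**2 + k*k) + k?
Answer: 14641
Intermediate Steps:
c(k) = k + 2*k**2 (c(k) = (k**2 + k**2) + k = 2*k**2 + k = k + 2*k**2)
U(t, n) = 5 (U(t, n) = 5*(-(1 + 2*(-1))) = 5*(-(1 - 2)) = 5*(-1*(-1)) = 5*1 = 5)
y(r) = 0
(-121 + y(U(-4, -1)))**2 = (-121 + 0)**2 = (-121)**2 = 14641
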